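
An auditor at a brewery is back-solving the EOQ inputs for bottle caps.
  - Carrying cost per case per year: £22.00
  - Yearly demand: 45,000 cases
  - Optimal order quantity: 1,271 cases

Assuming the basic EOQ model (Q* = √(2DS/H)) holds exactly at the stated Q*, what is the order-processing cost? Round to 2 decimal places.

Since Q* = (2DS/H)^½, squaring gives Q*²·H = 2DS.
S = Q²H / (2D) = 1,271² × 22 / (2 × 45,000) = 394.8856

£394.89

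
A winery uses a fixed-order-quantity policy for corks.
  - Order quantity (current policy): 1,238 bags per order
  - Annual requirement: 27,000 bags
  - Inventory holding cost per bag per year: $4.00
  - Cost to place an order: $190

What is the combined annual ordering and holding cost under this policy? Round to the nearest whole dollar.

Orders/yr = 27,000/1,238 = 21.809; ordering cost = 21.809 × $190 = $4,143.78
Average inventory = 1,238/2 = 619; holding cost = 619 × $4 = $2,476.00
Total = $4,143.78 + $2,476.00 = $6,619.78

$6,620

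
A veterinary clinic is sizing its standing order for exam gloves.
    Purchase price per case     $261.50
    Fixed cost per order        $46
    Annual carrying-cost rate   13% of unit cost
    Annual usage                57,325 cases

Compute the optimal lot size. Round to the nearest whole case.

394 cases

Carrying cost H = $261.5 × 13% = $33.9950/case/yr
EOQ = √(2DS/H) = √(2 × 57,325 × 46 / 33.995)
    = √(155,137.52) ≈ 393.88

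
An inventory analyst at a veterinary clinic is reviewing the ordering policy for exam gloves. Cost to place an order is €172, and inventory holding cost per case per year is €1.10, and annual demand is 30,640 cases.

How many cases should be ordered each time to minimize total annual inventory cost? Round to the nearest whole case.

Optimal lot size Q* = (2 × 30,640 × €172 / €1.1)^½ ≈ 3,095.47

3,095 cases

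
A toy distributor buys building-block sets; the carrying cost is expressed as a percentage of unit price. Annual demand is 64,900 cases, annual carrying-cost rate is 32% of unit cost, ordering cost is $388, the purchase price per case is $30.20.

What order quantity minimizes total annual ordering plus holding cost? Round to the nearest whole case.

2,283 cases

H = i·C = 0.32 × $30.2 = $9.6640 per case-year
EOQ = √(2DS/H) = √(2 × 64,900 × 388 / 9.664)
    = √(5,211,341.06) ≈ 2,282.84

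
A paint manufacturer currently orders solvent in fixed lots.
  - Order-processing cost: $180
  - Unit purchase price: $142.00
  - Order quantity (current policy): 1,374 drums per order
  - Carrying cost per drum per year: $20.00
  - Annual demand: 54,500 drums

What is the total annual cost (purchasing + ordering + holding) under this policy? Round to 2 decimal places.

Ordering: D/Q × S = 54,500/1,374 × $180 = $7,139.74
Holding:  Q/2 × H = 1,374/2 × $20 = $13,740.00
Purchase cost = D·C = 54,500 × 142 = $7,739,000.00
Total = $7,139.74 + $13,740.00 + $7,739,000.00 = $7,759,879.74

$7,759,879.74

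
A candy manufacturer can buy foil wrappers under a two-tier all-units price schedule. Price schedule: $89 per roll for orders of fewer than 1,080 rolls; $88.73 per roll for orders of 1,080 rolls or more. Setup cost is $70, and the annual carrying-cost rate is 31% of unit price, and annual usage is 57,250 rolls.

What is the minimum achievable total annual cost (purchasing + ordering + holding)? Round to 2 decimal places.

$5,098,356.55

H₁ = 31%×$89 = $27.5900;  H₂ = 31%×$88.73 = $27.5063
EOQ₁ = √(2×57,250×70/27.5900) = 538.98  (< 1,080, feasible at tier 1)
EOQ₂ = √(2×57,250×70/27.5063) = 539.80  (< 1,080 → use Q = 1,080 at tier-2 price)
TC(tier 1 (EOQ₁), Q≈539.0) = $5,110,120.57
TC(tier 2, Q≈1,080.0) = $5,098,356.55
Minimum at tier 2: $5,098,356.55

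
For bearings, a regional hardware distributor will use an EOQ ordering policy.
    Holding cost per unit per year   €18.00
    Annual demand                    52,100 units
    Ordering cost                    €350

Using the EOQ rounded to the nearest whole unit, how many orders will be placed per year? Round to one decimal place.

36.6 orders per year

Q* = √(2·D·S / H) = √(2·52,100·350 / 18) = √2,026,111.1 ≈ 1,423.42 → Q = 1,423
N = D/Q = 52,100/1,423 ≈ 36.613 orders/yr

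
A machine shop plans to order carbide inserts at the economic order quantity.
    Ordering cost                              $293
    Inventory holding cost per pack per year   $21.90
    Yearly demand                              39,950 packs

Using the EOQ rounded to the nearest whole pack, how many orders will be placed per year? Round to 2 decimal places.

EOQ = √(2DS/H) = √(2 × 39,950 × 293 / 21.9)
    = √(1,068,981.74) ≈ 1,033.92 → Q = 1,034
N = D/Q = 39,950/1,034 ≈ 38.636 orders/yr

38.64 orders per year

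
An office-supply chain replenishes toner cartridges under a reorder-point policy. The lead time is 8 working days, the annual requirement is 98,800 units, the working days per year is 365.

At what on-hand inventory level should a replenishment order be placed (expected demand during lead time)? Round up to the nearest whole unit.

Daily demand d = 98,800 / 365 = 270.685 units/day
Demand during lead time = 270.685 × 8 = 2,165.48
Reorder point = 2,165.48 → round up

2,166 units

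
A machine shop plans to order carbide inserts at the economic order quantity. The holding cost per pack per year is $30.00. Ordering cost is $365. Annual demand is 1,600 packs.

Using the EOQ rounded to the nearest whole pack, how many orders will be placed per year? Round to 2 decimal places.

Q* = √(2·D·S / H) = √(2·1,600·365 / 30) = √38,933.3 ≈ 197.32 → Q = 197
N = D/Q = 1,600/197 ≈ 8.122 orders/yr

8.12 orders per year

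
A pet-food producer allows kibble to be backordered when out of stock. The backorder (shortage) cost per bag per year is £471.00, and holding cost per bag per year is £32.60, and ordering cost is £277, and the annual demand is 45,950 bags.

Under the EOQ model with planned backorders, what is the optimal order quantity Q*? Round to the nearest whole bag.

914 bags

Basic EOQ = √(2·45,950·277/32.6) = 883.667
Backorder adjustment √((H+b)/b) = √((32.6+471)/471) = 1.0340
Q* = 883.667 × 1.0340 ≈ 913.74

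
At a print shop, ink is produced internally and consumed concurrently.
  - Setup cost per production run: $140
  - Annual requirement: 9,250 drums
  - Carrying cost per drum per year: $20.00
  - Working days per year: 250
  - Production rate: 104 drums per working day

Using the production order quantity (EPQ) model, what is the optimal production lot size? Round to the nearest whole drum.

d = 9,250/250 = 37.0000 drums/day;  effective holding cost H(1 − d/p) = 20·(1 − 37.0000/104) = 12.88462
Q* = √(2DS / H_eff) = √(2·9,250·140 / 12.88462) ≈ 448.35

448 drums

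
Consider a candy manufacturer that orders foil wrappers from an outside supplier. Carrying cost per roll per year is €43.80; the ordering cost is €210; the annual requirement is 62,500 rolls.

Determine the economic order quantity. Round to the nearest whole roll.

774 rolls

2DS/H = 2·62,500·210/43.8 = 599,315.07
EOQ = √599,315.07 ≈ 774.15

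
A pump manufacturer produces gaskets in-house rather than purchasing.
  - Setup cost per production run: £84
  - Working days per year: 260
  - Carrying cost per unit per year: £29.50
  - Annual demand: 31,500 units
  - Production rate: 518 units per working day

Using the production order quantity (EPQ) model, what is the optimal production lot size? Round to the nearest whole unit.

484 units

Daily demand d = 31,500/260 = 121.154; p = 518; 1 − d/p = 0.76611
EPQ = √(2DS / (H(1 − d/p)))
    = √(2 × 31,500 × 84 / (29.5 × 0.76611)) ≈ 483.90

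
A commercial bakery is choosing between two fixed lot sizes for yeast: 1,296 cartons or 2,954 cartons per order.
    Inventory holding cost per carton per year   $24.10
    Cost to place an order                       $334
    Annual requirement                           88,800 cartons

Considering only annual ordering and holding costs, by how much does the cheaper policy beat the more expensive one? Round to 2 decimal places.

$7,134.07

Annual cost at Q: ordering D·S/Q plus holding Q·H/2.
TC(1,296) = (88,800/1,296)×334 + (1,296/2)×24.1 = $38,501.99
TC(2,954) = (88,800/2,954)×334 + (2,954/2)×24.1 = $45,636.05
Lots of 1,296 are cheaper by $7,134.07.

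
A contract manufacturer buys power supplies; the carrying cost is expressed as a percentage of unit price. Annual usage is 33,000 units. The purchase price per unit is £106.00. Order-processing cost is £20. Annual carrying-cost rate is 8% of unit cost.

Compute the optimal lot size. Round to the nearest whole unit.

395 units

H = i·C = 0.08 × £106 = £8.4800 per unit-year
EOQ = √(2DS/H) = √(2 × 33,000 × 20 / 8.48)
    = √(155,660.38) ≈ 394.54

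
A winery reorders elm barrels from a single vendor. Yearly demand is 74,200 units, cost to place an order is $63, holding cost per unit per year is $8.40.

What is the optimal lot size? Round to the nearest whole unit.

1,055 units

Q* = √(2·D·S / H) = √(2·74,200·63 / 8.4) = √1,113,000.0 ≈ 1,054.99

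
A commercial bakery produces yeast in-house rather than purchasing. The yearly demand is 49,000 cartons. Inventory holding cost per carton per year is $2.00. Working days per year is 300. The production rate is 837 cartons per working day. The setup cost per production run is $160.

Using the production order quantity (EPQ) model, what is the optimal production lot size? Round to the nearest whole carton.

3,121 cartons

Daily demand d = 49,000/300 = 163.333; p = 837; 1 − d/p = 0.80486
EPQ = √(2DS / (H(1 − d/p)))
    = √(2 × 49,000 × 160 / (2 × 0.80486)) ≈ 3,121.03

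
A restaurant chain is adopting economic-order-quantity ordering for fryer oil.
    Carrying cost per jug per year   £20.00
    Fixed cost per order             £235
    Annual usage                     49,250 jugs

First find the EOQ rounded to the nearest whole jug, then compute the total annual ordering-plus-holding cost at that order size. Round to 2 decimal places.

Optimal lot size Q* = (2 × 49,250 × £235 / £20)^½ ≈ 1,075.81 → Q = 1,076 jugs
Ordering: D/Q × S = 49,250/1,076 × £235 = £10,756.27
Holding:  Q/2 × H = 1,076/2 × £20 = £10,760.00
Total = £10,756.27 + £10,760.00 = £21,516.27

£21,516.27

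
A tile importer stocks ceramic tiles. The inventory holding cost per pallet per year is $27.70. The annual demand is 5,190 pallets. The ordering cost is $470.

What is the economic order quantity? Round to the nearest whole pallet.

Optimal lot size Q* = (2 × 5,190 × $470 / $27.7)^½ ≈ 419.67

420 pallets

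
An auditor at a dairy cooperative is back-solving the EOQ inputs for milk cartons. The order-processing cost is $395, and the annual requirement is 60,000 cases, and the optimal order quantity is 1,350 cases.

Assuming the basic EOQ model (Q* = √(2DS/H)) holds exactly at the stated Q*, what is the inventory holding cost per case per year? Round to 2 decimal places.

Since Q* = (2DS/H)^½, squaring gives Q*²·H = 2DS.
H = 2DS / Q² = 2 × 60,000 × 395 / 1,350² = 26.0082

$26.01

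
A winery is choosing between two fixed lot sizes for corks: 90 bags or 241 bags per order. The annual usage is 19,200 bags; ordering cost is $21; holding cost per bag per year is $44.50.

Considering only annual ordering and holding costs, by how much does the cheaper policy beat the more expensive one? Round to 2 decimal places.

TC(Q) = (D/Q)S + (Q/2)H
TC(90) = (19,200/90)×21 + (90/2)×44.5 = $6,482.50
TC(241) = (19,200/241)×21 + (241/2)×44.5 = $7,035.28
|ΔTC| = |$6,482.50 − $7,035.28| = $552.78

$552.78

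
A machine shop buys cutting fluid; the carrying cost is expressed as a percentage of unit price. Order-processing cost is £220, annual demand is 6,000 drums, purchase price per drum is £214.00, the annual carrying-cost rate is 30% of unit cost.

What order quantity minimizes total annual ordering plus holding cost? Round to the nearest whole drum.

Holding cost per drum per year: H = 30% × £214 = £64.2000
2DS/H = 2·6,000·220/64.2 = 41,121.50
EOQ = √41,121.50 ≈ 202.78

203 drums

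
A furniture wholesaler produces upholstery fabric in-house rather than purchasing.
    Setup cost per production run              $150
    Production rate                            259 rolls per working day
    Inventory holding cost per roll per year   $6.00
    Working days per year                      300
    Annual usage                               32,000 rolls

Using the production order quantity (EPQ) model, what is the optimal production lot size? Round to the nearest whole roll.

1,649 rolls

Daily demand d = 32,000/300 = 106.667; p = 259; 1 − d/p = 0.58816
EPQ = √(2DS / (H(1 − d/p)))
    = √(2 × 32,000 × 150 / (6 × 0.58816)) ≈ 1,649.35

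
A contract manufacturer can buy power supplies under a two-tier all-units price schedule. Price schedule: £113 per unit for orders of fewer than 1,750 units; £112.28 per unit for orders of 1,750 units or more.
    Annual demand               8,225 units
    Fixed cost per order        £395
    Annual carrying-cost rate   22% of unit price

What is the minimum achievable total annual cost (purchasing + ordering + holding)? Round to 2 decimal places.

H₁ = 22%×£113 = £24.8600;  H₂ = 22%×£112.28 = £24.7016
EOQ₁ = √(2×8,225×395/24.8600) = 511.25  (< 1,750, feasible at tier 1)
EOQ₂ = √(2×8,225×395/24.7016) = 512.88  (< 1,750 → use Q = 1,750 at tier-2 price)
TC(tier 1 (EOQ₁), Q≈511.2) = £942,134.61
TC(tier 2, Q≈1,750.0) = £946,973.40
Minimum at tier 1 (EOQ₁): £942,134.61

£942,134.61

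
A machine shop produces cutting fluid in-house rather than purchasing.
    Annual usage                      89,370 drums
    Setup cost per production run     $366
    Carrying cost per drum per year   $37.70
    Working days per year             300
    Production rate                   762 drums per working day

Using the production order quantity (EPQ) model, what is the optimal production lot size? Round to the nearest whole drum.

Daily demand d = 89,370/300 = 297.900; p = 762; 1 − d/p = 0.60906
EPQ = √(2DS / (H(1 − d/p)))
    = √(2 × 89,370 × 366 / (37.7 × 0.60906)) ≈ 1,687.92

1,688 drums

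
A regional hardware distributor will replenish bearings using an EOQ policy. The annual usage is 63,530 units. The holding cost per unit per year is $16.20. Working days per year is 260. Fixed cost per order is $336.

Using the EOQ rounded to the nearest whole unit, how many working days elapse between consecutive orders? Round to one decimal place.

Optimal lot size Q* = (2 × 63,530 × $336 / $16.2)^½ ≈ 1,623.37 → Q = 1,623 units
T = Q/D × 260 days = 1,623/63,530 × 260 = 6.642 days

6.6 days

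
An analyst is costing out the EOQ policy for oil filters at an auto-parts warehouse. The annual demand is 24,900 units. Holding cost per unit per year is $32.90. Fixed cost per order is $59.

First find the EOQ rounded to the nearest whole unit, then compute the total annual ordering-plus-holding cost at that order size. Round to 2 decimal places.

$9,831.93

Q* = √(2·D·S / H) = √(2·24,900·59 / 32.9) = √89,307.0 ≈ 298.84 → Q = 299 units
Ordering: D/Q × S = 24,900/299 × $59 = $4,913.38
Holding:  Q/2 × H = 299/2 × $32.9 = $4,918.55
Total = $4,913.38 + $4,918.55 = $9,831.93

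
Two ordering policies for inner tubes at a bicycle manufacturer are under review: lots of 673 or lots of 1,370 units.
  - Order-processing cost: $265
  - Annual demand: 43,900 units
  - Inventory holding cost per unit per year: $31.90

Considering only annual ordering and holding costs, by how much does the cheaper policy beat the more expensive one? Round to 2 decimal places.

$2,322.72

Annual cost at Q: ordering D·S/Q plus holding Q·H/2.
TC(673) = (43,900/673)×265 + (673/2)×31.9 = $28,020.38
TC(1,370) = (43,900/1,370)×265 + (1,370/2)×31.9 = $30,343.11
Cheaper: Q = 673.  Difference = $2,322.72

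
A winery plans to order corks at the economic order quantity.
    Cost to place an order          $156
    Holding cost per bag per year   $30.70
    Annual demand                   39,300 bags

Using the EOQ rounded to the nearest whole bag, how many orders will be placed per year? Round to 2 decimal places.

Optimal lot size Q* = (2 × 39,300 × $156 / $30.7)^½ ≈ 631.98 → Q = 632
N = D/Q = 39,300/632 ≈ 62.184 orders/yr

62.18 orders per year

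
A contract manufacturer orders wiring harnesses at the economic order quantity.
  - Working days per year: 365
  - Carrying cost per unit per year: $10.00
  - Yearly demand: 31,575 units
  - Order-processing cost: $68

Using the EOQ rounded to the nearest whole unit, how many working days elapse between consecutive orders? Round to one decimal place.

2DS/H = 2·31,575·68/10 = 429,420.00
EOQ = √429,420.00 ≈ 655.30 → Q = 655 units
Days between orders = 365 / (D/Q) = 365 / 48.206 ≈ 7.572

7.6 days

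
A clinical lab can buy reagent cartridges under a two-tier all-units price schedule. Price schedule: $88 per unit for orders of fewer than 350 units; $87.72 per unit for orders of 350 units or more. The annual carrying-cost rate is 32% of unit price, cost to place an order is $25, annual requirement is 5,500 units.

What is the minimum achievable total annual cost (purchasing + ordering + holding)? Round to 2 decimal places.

H₁ = 32%×$88 = $28.1600;  H₂ = 32%×$87.72 = $28.0704
EOQ₁ = √(2×5,500×25/28.1600) = 98.82  (< 350, feasible at tier 1)
EOQ₂ = √(2×5,500×25/28.0704) = 98.98  (< 350 → use Q = 350 at tier-2 price)
TC(tier 1 (EOQ₁), Q≈98.8) = $486,782.80
TC(tier 2, Q≈350.0) = $487,765.18
Minimum at tier 1 (EOQ₁): $486,782.80

$486,782.80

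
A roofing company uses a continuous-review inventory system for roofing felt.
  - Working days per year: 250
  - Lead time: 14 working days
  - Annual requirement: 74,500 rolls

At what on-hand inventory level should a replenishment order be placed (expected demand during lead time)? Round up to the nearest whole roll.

4,172 rolls

Daily demand d = 74,500 / 250 = 298.000 rolls/day
Demand during lead time = 298.000 × 14 = 4,172.00
Reorder point = 4,172.00 → round up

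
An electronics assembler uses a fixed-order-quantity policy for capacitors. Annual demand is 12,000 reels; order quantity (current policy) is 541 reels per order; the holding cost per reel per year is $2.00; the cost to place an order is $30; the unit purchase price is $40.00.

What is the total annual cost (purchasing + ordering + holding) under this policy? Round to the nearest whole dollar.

Orders/yr = 12,000/541 = 22.181; ordering cost = 22.181 × $30 = $665.43
Average inventory = 541/2 = 270.5; holding cost = 270.5 × $2 = $541.00
Purchase cost = D·C = 12,000 × 40 = $480,000.00
Total = $665.43 + $541.00 + $480,000.00 = $481,206.43

$481,206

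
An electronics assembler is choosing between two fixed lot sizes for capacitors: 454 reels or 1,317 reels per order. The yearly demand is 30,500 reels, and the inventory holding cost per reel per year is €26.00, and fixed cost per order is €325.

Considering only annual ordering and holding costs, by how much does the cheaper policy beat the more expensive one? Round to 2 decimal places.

€3,088.12

For each Q, cost = (D/Q)·S + (Q/2)·H.
TC(454) = (30,500/454)×325 + (454/2)×26 = €27,735.70
TC(1,317) = (30,500/1,317)×325 + (1,317/2)×26 = €24,647.58
Cheaper: Q = 1,317.  Difference = €3,088.12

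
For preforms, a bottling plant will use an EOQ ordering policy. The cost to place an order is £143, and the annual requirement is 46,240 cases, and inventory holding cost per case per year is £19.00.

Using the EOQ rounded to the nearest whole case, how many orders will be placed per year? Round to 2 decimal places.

EOQ = √(2DS/H) = √(2 × 46,240 × 143 / 19)
    = √(696,033.68) ≈ 834.29 → Q = 834
N = D/Q = 46,240/834 ≈ 55.444 orders/yr

55.44 orders per year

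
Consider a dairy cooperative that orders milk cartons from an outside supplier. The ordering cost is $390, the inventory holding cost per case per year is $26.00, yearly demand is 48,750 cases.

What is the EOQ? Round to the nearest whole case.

1,209 cases

2DS/H = 2·48,750·390/26 = 1,462,500.00
EOQ = √1,462,500.00 ≈ 1,209.34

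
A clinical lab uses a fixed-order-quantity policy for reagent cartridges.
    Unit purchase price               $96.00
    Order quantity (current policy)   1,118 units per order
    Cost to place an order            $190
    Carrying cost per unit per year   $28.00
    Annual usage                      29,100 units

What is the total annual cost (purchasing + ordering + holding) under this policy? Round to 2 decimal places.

$2,814,197.44

Annual ordering cost = (D/Q)·S = (29,100/1,118) × 190 = $4,945.44
Annual holding cost  = (Q/2)·H = (1,118/2) × 28 = $15,652.00
Purchase cost = D·C = 29,100 × 96 = $2,793,600.00
Total = $4,945.44 + $15,652.00 + $2,793,600.00 = $2,814,197.44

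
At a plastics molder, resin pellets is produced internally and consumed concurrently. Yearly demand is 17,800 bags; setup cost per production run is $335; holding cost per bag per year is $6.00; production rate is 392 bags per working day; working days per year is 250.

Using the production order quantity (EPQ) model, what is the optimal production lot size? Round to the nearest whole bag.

Daily demand d = 17,800/250 = 71.200; p = 392; 1 − d/p = 0.81837
EPQ = √(2DS / (H(1 − d/p)))
    = √(2 × 17,800 × 335 / (6 × 0.81837)) ≈ 1,558.47

1,558 bags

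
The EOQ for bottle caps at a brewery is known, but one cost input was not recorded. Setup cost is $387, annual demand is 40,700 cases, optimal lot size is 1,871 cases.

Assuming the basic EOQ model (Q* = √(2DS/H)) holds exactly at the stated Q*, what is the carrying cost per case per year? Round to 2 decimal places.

$9.00

EOQ relation: Q² = 2DS/H, so rearrange for the unknown.
H = 2DS / Q² = 2 × 40,700 × 387 / 1,871² = 8.9989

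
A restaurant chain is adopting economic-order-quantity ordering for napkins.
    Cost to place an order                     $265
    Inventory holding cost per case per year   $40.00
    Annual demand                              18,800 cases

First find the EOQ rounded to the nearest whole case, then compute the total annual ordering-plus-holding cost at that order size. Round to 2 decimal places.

Optimal lot size Q* = (2 × 18,800 × $265 / $40)^½ ≈ 499.10 → Q = 499 cases
Orders/yr = 18,800/499 = 37.675; ordering cost = 37.675 × $265 = $9,983.97
Average inventory = 499/2 = 249.5; holding cost = 249.5 × $40 = $9,980.00
Total = $9,983.97 + $9,980.00 = $19,963.97

$19,963.97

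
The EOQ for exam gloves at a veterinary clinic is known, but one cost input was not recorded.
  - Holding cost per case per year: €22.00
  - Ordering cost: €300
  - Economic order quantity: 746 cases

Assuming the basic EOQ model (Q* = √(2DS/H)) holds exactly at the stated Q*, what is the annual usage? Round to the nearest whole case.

20,406 cases per year

Since Q* = (2DS/H)^½, squaring gives Q*²·H = 2DS.
D = Q²H / (2S) = 746² × 22 / (2 × 300) = 20,405.59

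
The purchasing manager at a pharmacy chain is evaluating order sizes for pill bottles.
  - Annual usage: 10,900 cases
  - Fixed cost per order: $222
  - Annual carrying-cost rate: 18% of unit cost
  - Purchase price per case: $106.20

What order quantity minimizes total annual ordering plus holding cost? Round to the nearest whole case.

Holding cost per case per year: H = 18% × $106.2 = $19.1160
EOQ = √(2DS/H) = √(2 × 10,900 × 222 / 19.116)
    = √(253,170.12) ≈ 503.16

503 cases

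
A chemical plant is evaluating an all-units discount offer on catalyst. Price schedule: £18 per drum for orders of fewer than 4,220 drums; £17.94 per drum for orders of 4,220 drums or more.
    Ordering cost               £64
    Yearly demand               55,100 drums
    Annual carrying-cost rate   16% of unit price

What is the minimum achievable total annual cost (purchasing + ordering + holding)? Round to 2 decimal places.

H₁ = 16%×£18 = £2.8800;  H₂ = 16%×£17.94 = £2.8704
EOQ₁ = √(2×55,100×64/2.8800) = 1,564.89  (< 4,220, feasible at tier 1)
EOQ₂ = √(2×55,100×64/2.8704) = 1,567.51  (< 4,220 → use Q = 4,220 at tier-2 price)
TC(tier 1 (EOQ₁), Q≈1,564.9) = £996,306.89
TC(tier 2, Q≈4,220.0) = £995,386.18
Minimum at tier 2: £995,386.18

£995,386.18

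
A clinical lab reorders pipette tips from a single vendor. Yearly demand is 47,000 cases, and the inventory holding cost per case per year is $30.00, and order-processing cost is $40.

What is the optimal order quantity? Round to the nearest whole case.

354 cases

Optimal lot size Q* = (2 × 47,000 × $40 / $30)^½ ≈ 354.02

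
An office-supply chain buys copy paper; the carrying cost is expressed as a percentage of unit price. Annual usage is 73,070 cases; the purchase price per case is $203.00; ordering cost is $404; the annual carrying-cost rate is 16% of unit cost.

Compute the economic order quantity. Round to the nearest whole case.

1,348 cases

Carrying cost H = $203 × 16% = $32.4800/case/yr
Q* = √(2·D·S / H) = √(2·73,070·404 / 32.48) = √1,817,751.2 ≈ 1,348.24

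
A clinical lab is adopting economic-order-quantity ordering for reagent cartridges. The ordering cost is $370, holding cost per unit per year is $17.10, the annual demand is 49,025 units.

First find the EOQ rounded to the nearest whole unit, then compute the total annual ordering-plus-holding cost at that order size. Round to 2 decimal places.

$24,907.08

Optimal lot size Q* = (2 × 49,025 × $370 / $17.1)^½ ≈ 1,456.55 → Q = 1,457 units
Annual ordering cost = (D/Q)·S = (49,025/1,457) × 370 = $12,449.73
Annual holding cost  = (Q/2)·H = (1,457/2) × 17.1 = $12,457.35
Total = $12,449.73 + $12,457.35 = $24,907.08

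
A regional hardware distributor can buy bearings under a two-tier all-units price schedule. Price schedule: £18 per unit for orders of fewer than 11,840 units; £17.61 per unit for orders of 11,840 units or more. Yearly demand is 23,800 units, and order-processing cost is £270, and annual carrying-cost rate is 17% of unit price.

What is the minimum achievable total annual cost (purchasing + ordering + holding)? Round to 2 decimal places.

H₁ = 17%×£18 = £3.0600;  H₂ = 17%×£17.61 = £2.9937
EOQ₁ = √(2×23,800×270/3.0600) = 2,049.39  (< 11,840, feasible at tier 1)
EOQ₂ = √(2×23,800×270/2.9937) = 2,071.96  (< 11,840 → use Q = 11,840 at tier-2 price)
TC(tier 1 (EOQ₁), Q≈2,049.4) = £434,671.13
TC(tier 2, Q≈11,840.0) = £437,383.44
Minimum at tier 1 (EOQ₁): £434,671.13

£434,671.13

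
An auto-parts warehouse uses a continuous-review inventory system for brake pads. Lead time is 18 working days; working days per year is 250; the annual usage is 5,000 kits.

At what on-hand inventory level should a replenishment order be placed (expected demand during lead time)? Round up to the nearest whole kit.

360 kits

Daily demand d = 5,000 / 250 = 20.000 kits/day
Demand during lead time = 20.000 × 18 = 360.00
Reorder point = 360.00 → round up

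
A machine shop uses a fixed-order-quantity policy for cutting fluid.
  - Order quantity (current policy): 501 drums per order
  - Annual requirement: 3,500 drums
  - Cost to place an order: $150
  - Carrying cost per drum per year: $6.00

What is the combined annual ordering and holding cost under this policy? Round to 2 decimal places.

Orders/yr = 3,500/501 = 6.986; ordering cost = 6.986 × $150 = $1,047.90
Average inventory = 501/2 = 250.5; holding cost = 250.5 × $6 = $1,503.00
Total = $1,047.90 + $1,503.00 = $2,550.90

$2,550.90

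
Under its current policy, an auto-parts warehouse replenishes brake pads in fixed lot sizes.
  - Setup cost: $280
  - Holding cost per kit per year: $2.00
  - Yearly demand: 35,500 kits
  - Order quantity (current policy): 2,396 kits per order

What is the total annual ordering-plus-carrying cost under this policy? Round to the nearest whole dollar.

$6,545

Ordering: D/Q × S = 35,500/2,396 × $280 = $4,148.58
Holding:  Q/2 × H = 2,396/2 × $2 = $2,396.00
Total = $4,148.58 + $2,396.00 = $6,544.58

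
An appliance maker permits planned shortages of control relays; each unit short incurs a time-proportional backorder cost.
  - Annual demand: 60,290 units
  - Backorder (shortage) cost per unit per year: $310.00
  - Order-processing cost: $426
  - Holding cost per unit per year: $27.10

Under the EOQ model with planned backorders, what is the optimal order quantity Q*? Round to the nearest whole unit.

Basic EOQ = √(2·60,290·426/27.1) = 1,376.759
Backorder adjustment √((H+b)/b) = √((27.1+310)/310) = 1.0428
Q* = 1,376.759 × 1.0428 ≈ 1,435.68

1,436 units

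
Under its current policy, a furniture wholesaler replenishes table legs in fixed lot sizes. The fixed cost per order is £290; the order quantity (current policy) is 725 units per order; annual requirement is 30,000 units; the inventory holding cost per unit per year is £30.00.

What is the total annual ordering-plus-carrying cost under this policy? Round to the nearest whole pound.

£22,875

Ordering: D/Q × S = 30,000/725 × £290 = £12,000.00
Holding:  Q/2 × H = 725/2 × £30 = £10,875.00
Total = £12,000.00 + £10,875.00 = £22,875.00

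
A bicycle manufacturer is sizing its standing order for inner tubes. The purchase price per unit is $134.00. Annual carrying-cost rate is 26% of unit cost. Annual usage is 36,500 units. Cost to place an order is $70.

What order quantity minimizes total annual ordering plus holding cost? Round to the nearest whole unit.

383 units

Carrying cost H = $134 × 26% = $34.8400/unit/yr
2DS/H = 2·36,500·70/34.84 = 146,670.49
EOQ = √146,670.49 ≈ 382.98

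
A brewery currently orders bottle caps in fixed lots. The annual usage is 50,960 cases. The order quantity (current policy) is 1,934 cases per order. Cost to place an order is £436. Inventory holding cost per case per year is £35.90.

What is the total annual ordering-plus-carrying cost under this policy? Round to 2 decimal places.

£46,203.70

Ordering: D/Q × S = 50,960/1,934 × £436 = £11,488.40
Holding:  Q/2 × H = 1,934/2 × £35.9 = £34,715.30
Total = £11,488.40 + £34,715.30 = £46,203.70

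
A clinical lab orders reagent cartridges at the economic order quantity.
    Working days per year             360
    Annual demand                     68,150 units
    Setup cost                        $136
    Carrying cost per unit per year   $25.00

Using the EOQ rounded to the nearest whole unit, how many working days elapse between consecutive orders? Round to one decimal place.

4.5 days

Q* = √(2·D·S / H) = √(2·68,150·136 / 25) = √741,472.0 ≈ 861.09 → Q = 861 units
Days between orders = 360 / (D/Q) = 360 / 79.152 ≈ 4.548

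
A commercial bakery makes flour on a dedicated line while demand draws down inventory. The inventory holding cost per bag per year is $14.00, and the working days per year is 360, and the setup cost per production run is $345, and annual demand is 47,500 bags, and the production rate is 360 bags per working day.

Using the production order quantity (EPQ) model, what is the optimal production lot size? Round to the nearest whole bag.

d = 47,500/360 = 131.9444 bags/day;  effective holding cost H(1 − d/p) = 14·(1 − 131.9444/360) = 8.86883
Q* = √(2DS / H_eff) = √(2·47,500·345 / 8.86883) ≈ 1,922.38

1,922 bags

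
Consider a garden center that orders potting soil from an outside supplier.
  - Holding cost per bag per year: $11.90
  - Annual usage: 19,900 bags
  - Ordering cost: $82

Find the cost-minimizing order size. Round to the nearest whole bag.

EOQ = √(2DS/H) = √(2 × 19,900 × 82 / 11.9)
    = √(274,252.10) ≈ 523.69

524 bags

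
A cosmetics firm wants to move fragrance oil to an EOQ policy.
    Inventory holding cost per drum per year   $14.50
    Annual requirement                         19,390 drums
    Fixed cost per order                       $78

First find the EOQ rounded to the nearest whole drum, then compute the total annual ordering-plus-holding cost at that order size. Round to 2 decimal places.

2DS/H = 2·19,390·78/14.5 = 208,609.66
EOQ = √208,609.66 ≈ 456.74 → Q = 457 drums
Annual ordering cost = (D/Q)·S = (19,390/457) × 78 = $3,309.45
Annual holding cost  = (Q/2)·H = (457/2) × 14.5 = $3,313.25
Total = $3,309.45 + $3,313.25 = $6,622.70

$6,622.70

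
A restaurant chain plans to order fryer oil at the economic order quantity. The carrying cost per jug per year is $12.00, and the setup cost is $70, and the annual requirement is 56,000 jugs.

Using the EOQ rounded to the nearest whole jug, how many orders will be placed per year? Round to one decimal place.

69.3 orders per year

EOQ = √(2DS/H) = √(2 × 56,000 × 70 / 12)
    = √(653,333.33) ≈ 808.29 → Q = 808
Orders per year = D/Q = 56,000 / 808 = 69.307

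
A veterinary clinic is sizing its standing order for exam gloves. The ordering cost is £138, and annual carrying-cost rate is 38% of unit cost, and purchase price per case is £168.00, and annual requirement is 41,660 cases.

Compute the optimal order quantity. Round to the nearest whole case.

424 cases

Holding cost per case per year: H = 38% × £168 = £63.8400
Optimal lot size Q* = (2 × 41,660 × £138 / £63.84)^½ ≈ 424.39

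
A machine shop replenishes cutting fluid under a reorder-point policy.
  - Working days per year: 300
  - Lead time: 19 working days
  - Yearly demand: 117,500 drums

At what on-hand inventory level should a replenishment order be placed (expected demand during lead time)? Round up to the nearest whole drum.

7,442 drums

Daily demand d = 117,500 / 300 = 391.667 drums/day
Demand during lead time = 391.667 × 19 = 7,441.67
Reorder point = 7,441.67 → round up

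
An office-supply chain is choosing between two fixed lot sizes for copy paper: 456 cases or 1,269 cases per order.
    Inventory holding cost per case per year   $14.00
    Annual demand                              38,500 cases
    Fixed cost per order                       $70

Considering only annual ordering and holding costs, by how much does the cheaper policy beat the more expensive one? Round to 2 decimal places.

$1,904.63

For each Q, cost = (D/Q)·S + (Q/2)·H.
TC(456) = (38,500/456)×70 + (456/2)×14 = $9,102.09
TC(1,269) = (38,500/1,269)×70 + (1,269/2)×14 = $11,006.72
Cheaper: Q = 456.  Difference = $1,904.63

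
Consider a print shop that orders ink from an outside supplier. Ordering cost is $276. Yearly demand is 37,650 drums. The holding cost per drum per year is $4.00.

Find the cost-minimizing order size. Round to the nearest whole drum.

Q* = √(2·D·S / H) = √(2·37,650·276 / 4) = √5,195,700.0 ≈ 2,279.41

2,279 drums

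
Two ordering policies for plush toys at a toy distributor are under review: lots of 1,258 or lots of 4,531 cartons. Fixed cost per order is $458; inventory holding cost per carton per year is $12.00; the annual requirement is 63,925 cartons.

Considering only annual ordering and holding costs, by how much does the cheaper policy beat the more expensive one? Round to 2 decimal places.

$2,826.46

Annual cost at Q: ordering D·S/Q plus holding Q·H/2.
TC(1,258) = (63,925/1,258)×458 + (1,258/2)×12 = $30,821.17
TC(4,531) = (63,925/4,531)×458 + (4,531/2)×12 = $33,647.63
Lots of 1,258 are cheaper by $2,826.46.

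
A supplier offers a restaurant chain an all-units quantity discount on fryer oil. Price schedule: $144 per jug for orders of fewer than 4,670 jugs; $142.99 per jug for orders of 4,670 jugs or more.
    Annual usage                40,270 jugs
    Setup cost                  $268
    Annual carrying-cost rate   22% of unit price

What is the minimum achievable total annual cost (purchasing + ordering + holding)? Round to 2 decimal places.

H₁ = 22%×$144 = $31.6800;  H₂ = 22%×$142.99 = $31.4578
EOQ₁ = √(2×40,270×268/31.6800) = 825.43  (< 4,670, feasible at tier 1)
EOQ₂ = √(2×40,270×268/31.4578) = 828.34  (< 4,670 → use Q = 4,670 at tier-2 price)
TC(tier 1 (EOQ₁), Q≈825.4) = $5,825,029.64
TC(tier 2, Q≈4,670.0) = $5,833,972.26
Minimum at tier 1 (EOQ₁): $5,825,029.64

$5,825,029.64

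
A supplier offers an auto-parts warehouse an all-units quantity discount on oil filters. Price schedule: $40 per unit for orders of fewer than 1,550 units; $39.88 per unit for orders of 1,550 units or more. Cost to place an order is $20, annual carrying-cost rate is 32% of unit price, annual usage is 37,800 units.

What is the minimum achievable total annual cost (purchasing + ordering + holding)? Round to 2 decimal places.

$1,516,399.27

H₁ = 32%×$40 = $12.8000;  H₂ = 32%×$39.88 = $12.7616
EOQ₁ = √(2×37,800×20/12.8000) = 343.69  (< 1,550, feasible at tier 1)
EOQ₂ = √(2×37,800×20/12.7616) = 344.21  (< 1,550 → use Q = 1,550 at tier-2 price)
TC(tier 1 (EOQ₁), Q≈343.7) = $1,516,399.27
TC(tier 2, Q≈1,550.0) = $1,517,841.98
Minimum at tier 1 (EOQ₁): $1,516,399.27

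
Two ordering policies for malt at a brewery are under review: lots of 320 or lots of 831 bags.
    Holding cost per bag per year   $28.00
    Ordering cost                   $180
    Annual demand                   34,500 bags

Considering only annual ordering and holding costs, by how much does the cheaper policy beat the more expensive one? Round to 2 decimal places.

Annual cost at Q: ordering D·S/Q plus holding Q·H/2.
TC(320) = (34,500/320)×180 + (320/2)×28 = $23,886.25
TC(831) = (34,500/831)×180 + (831/2)×28 = $19,106.92
|ΔTC| = |$23,886.25 − $19,106.92| = $4,779.33

$4,779.33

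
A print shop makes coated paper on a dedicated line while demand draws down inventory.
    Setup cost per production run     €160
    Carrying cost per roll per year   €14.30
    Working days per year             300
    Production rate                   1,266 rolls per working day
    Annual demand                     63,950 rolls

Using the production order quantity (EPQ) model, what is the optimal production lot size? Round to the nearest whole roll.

d = 63,950/300 = 213.1667 rolls/day;  effective holding cost H(1 − d/p) = 14.3·(1 − 213.1667/1266) = 11.89219
Q* = √(2DS / H_eff) = √(2·63,950·160 / 11.89219) ≈ 1,311.79

1,312 rolls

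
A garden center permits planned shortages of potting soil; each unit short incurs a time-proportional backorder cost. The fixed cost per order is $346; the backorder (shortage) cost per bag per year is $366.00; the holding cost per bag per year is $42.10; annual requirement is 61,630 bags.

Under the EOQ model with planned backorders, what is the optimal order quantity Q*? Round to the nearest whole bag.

1,063 bags

Q* = √(2DS/H) · √((H + b)/b)
   = √(2 × 61,630 × 346 / 42.1) · √((42.1 + 366) / 366)
   = 1,006.487 × 1.0559 ≈ 1,062.80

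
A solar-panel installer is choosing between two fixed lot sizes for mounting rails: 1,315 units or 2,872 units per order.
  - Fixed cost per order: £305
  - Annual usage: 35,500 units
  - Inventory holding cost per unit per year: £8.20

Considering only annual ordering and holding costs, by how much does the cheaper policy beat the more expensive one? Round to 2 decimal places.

For each Q, cost = (D/Q)·S + (Q/2)·H.
TC(1,315) = (35,500/1,315)×305 + (1,315/2)×8.2 = £13,625.34
TC(2,872) = (35,500/2,872)×305 + (2,872/2)×8.2 = £15,545.22
Lots of 1,315 are cheaper by £1,919.88.

£1,919.88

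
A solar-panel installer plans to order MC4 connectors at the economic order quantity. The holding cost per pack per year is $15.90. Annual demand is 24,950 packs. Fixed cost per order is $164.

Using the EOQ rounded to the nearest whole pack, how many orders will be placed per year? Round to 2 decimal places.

Q* = √(2·D·S / H) = √(2·24,950·164 / 15.9) = √514,691.8 ≈ 717.42 → Q = 717
Orders per year = D/Q = 24,950 / 717 = 34.798

34.80 orders per year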